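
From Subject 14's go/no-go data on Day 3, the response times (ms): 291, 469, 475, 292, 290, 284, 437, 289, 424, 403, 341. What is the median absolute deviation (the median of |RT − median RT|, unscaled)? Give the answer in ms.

57 ms

Sorted: 284, 289, 290, 291, 292, 341, 403, 424, 437, 469, 475 → median = 341
|x − 341|: 50, 128, 134, 49, 51, 57, 96, 52, 83, 62, 0
Sorted deviations: 0, 49, 50, 51, 52, 57, 62, 83, 96, 128, 134 → MAD = 57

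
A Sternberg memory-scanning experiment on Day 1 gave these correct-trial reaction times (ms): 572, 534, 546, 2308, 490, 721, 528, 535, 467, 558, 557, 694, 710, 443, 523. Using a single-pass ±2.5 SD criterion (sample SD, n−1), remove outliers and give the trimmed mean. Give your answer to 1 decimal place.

n = 15, ΣRT = 10186, M = 679.067
Σ(x−M)² = 2940512.93; s = √(2940512.93/14) = 458.298
Cutoffs: 679.067 ± 2.5·458.298 → [-466.7, 1824.8]
Outside: 2308 → excluded.
Retained (n=14): Σ = 7878, mean = 7878/14 = 562.714

562.7 ms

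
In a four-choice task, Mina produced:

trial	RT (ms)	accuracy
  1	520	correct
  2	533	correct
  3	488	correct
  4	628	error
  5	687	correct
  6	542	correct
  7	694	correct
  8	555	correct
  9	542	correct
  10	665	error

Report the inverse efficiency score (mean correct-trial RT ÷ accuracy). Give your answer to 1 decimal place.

Correct trials (n=8): 520, 533, 488, 687, 542, 694, 555, 542
Mean correct RT = 4561/8 = 570.1250 ms
Proportion correct = 8/10
IES = 570.1250 / (8/10) = 712.656 ms

712.7 ms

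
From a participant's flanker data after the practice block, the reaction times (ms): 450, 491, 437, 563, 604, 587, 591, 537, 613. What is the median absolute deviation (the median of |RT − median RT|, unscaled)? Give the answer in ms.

41 ms

Sorted: 437, 450, 491, 537, 563, 587, 591, 604, 613 → median = 563
|x − 563|: 113, 72, 126, 0, 41, 24, 28, 26, 50
Sorted deviations: 0, 24, 26, 28, 41, 50, 72, 113, 126 → MAD = 41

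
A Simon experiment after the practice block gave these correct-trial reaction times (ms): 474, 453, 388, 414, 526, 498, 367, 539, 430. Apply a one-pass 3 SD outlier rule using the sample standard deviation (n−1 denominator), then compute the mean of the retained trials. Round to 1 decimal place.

454.3 ms

n = 9, ΣRT = 4089, M = 454.333
Σ(x−M)² = 28846.00; s = √(28846.00/8) = 60.048
Cutoffs: 454.333 ± 3·60.048 → [274.2, 634.5]
No RTs fall outside the cutoffs; all 9 retained. Mean = 4089/9 = 454.333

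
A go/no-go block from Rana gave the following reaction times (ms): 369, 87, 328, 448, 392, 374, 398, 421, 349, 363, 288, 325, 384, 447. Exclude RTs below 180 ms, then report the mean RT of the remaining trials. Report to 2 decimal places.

Excluded: 87
Retained (n=13): Σ = 4886
Mean = 4886/13 = 375.8462

375.85 ms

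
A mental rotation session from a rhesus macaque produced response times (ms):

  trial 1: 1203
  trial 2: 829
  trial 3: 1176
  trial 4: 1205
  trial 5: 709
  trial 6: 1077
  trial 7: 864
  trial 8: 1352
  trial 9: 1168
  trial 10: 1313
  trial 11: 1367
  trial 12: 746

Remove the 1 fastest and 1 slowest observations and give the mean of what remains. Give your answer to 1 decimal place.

Sorted: 709, 746, 829, 864, 1077, 1168, 1176, 1203, 1205, 1313, 1352, 1367
Drop lowest 1 (709) and highest 1 (1367)
Remaining (n=10): Σ = 10933, mean = 10933/10 = 1093.300

1093.3 ms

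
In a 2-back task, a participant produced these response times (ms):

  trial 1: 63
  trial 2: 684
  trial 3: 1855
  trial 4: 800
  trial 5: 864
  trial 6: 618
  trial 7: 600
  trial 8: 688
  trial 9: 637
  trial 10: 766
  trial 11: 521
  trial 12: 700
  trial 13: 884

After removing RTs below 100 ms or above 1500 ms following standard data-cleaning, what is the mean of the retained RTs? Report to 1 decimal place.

705.6 ms

Excluded: 63, 1855
Retained (n=11): Σ = 7762
Mean = 7762/11 = 705.6364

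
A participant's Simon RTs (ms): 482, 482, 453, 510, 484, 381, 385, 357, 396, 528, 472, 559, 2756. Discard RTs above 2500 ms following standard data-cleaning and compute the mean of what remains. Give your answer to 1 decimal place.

Excluded: 2756
Retained (n=12): Σ = 5489
Mean = 5489/12 = 457.4167

457.4 ms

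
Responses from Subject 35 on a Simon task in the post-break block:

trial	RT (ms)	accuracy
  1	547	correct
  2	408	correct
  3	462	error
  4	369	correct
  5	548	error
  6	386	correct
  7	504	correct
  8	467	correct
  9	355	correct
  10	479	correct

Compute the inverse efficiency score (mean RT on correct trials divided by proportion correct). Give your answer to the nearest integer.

549 ms

Correct trials (n=8): 547, 408, 369, 386, 504, 467, 355, 479
Mean correct RT = 3515/8 = 439.3750 ms
Proportion correct = 8/10
IES = 439.3750 / (8/10) = 549.219 ms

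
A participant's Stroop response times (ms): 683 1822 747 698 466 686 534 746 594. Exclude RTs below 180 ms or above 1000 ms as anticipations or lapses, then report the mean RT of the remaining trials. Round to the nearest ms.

Excluded: 1822
Retained (n=8): Σ = 5154
Mean = 5154/8 = 644.2500

644 ms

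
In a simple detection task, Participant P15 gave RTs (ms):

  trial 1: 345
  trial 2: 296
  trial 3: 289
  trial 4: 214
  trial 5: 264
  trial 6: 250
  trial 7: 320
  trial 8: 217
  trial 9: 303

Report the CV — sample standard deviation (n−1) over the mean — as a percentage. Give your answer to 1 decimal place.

16.2%

n = 9, Σ = 2498, M = 277.5556
Σ(x−M)² = 16118.222; s = √(16118.222/8) = 44.8863
CV = 44.8863 / 277.5556 = 0.16172 = 16.172%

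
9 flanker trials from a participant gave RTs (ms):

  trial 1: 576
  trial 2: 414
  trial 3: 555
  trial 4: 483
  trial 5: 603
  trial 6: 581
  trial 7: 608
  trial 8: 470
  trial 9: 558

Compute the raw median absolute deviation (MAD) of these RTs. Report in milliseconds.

45 ms

Sorted: 414, 470, 483, 555, 558, 576, 581, 603, 608 → median = 558
|x − 558|: 18, 144, 3, 75, 45, 23, 50, 88, 0
Sorted deviations: 0, 3, 18, 23, 45, 50, 75, 88, 144 → MAD = 45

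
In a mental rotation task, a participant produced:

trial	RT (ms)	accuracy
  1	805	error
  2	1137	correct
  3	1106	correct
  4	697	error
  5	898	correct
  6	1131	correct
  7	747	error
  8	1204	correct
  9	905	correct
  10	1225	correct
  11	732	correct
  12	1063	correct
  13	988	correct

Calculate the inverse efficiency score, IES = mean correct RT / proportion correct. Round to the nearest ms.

1351 ms

Correct trials (n=10): 1137, 1106, 898, 1131, 1204, 905, 1225, 732, 1063, 988
Mean correct RT = 10389/10 = 1038.9000 ms
Proportion correct = 10/13
IES = 1038.9000 / (10/13) = 1350.570 ms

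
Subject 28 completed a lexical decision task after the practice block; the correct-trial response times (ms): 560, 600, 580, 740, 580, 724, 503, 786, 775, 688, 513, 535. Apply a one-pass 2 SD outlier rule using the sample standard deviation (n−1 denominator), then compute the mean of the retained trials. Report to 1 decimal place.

632.0 ms

n = 12, ΣRT = 7584, M = 632.000
Σ(x−M)² = 119256.00; s = √(119256.00/11) = 104.122
Cutoffs: 632.000 ± 2·104.122 → [423.8, 840.2]
No RTs fall outside the cutoffs; all 12 retained. Mean = 7584/12 = 632.000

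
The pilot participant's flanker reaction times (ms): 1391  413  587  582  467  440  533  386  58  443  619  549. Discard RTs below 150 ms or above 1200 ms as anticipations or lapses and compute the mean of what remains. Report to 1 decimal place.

Excluded: 58, 1391
Retained (n=10): Σ = 5019
Mean = 5019/10 = 501.9000

501.9 ms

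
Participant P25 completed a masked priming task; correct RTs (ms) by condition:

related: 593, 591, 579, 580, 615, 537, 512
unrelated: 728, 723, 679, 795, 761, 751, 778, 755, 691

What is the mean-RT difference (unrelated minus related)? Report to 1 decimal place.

M(related) = 4007/7 = 572.429
M(unrelated) = 6661/9 = 740.111
Difference = 740.111 − 572.429 = 167.683 ms

167.7 ms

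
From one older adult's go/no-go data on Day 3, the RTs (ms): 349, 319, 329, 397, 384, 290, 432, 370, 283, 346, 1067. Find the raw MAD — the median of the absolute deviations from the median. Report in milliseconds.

35 ms

Sorted: 283, 290, 319, 329, 346, 349, 370, 384, 397, 432, 1067 → median = 349
|x − 349|: 0, 30, 20, 48, 35, 59, 83, 21, 66, 3, 718
Sorted deviations: 0, 3, 20, 21, 30, 35, 48, 59, 66, 83, 718 → MAD = 35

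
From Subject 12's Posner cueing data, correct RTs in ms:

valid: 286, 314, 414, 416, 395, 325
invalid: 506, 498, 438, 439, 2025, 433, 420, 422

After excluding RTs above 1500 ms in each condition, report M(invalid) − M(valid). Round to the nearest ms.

invalid: exclude 2025
M(valid) = 2150/6 = 358.333
M(invalid) = 3156/7 = 450.857
Difference = 450.857 − 358.333 = 92.524 ms

93 ms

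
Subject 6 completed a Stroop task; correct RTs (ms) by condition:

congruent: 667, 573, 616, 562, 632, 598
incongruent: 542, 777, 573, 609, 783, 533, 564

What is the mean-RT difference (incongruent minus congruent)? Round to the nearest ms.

M(congruent) = 3648/6 = 608.000
M(incongruent) = 4381/7 = 625.857
Difference = 625.857 − 608.000 = 17.857 ms

18 ms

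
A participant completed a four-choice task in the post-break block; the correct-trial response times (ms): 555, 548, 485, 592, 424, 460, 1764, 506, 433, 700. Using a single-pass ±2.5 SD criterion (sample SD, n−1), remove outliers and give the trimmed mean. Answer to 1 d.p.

522.6 ms

n = 10, ΣRT = 6467, M = 646.700
Σ(x−M)² = 1448406.10; s = √(1448406.10/9) = 401.166
Cutoffs: 646.700 ± 2.5·401.166 → [-356.2, 1649.6]
Outside: 1764 → excluded.
Retained (n=9): Σ = 4703, mean = 4703/9 = 522.556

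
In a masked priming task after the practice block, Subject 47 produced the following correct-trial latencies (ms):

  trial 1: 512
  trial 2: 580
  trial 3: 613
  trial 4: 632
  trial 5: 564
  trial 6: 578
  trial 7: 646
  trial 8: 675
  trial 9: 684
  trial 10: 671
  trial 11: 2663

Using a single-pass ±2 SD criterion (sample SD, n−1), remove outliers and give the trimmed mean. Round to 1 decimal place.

615.5 ms

n = 11, ΣRT = 8818, M = 801.636
Σ(x−M)² = 3839694.55; s = √(3839694.55/10) = 619.653
Cutoffs: 801.636 ± 2·619.653 → [-437.7, 2040.9]
Outside: 2663 → excluded.
Retained (n=10): Σ = 6155, mean = 6155/10 = 615.500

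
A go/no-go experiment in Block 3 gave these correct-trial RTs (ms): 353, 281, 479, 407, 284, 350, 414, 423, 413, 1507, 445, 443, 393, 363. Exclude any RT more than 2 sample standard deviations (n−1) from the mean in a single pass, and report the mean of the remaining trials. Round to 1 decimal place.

n = 14, ΣRT = 6555, M = 468.214
Σ(x−M)² = 1205106.36; s = √(1205106.36/13) = 304.468
Cutoffs: 468.214 ± 2·304.468 → [-140.7, 1077.1]
Outside: 1507 → excluded.
Retained (n=13): Σ = 5048, mean = 5048/13 = 388.308

388.3 ms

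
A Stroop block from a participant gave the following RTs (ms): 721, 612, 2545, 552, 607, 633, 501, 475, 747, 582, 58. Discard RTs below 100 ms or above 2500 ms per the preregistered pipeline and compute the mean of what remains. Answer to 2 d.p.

Excluded: 58, 2545
Retained (n=9): Σ = 5430
Mean = 5430/9 = 603.3333

603.33 ms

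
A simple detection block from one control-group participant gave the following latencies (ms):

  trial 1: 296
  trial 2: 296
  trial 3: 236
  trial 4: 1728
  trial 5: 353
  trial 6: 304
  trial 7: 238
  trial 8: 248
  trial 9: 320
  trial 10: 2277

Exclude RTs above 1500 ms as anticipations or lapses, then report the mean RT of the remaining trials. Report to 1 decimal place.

286.4 ms

Excluded: 1728, 2277
Retained (n=8): Σ = 2291
Mean = 2291/8 = 286.3750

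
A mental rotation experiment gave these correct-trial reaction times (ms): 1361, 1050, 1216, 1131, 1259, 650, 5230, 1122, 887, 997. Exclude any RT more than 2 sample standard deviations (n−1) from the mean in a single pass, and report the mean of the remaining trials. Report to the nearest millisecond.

n = 10, ΣRT = 14903, M = 1490.300
Σ(x−M)² = 15902840.10; s = √(15902840.10/9) = 1329.279
Cutoffs: 1490.300 ± 2·1329.279 → [-1168.3, 4148.9]
Outside: 5230 → excluded.
Retained (n=9): Σ = 9673, mean = 9673/9 = 1074.778

1075 ms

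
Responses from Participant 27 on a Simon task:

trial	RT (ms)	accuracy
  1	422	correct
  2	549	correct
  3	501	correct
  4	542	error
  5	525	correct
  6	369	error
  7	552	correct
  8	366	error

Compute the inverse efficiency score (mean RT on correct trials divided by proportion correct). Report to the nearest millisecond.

816 ms

Correct trials (n=5): 422, 549, 501, 525, 552
Mean correct RT = 2549/5 = 509.8000 ms
Proportion correct = 5/8
IES = 509.8000 / (5/8) = 815.680 ms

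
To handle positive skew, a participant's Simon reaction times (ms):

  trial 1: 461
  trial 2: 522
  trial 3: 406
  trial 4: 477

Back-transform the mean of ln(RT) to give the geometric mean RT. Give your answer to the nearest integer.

ln(RT): 6.1334, 6.2577, 6.0064, 6.1675
Mean ln(RT) = 24.5649/4 = 6.14123
Geometric mean = exp(6.14123) = 464.63 ms

465 ms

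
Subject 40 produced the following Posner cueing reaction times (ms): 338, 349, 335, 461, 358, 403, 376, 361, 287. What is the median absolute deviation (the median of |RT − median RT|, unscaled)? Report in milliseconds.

Sorted: 287, 335, 338, 349, 358, 361, 376, 403, 461 → median = 358
|x − 358|: 20, 9, 23, 103, 0, 45, 18, 3, 71
Sorted deviations: 0, 3, 9, 18, 20, 23, 45, 71, 103 → MAD = 20

20 ms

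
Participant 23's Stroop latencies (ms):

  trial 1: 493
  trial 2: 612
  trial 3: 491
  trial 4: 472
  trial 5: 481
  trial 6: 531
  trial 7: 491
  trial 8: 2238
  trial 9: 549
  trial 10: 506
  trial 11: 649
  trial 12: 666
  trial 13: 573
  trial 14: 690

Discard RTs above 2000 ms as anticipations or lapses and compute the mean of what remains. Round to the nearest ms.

Excluded: 2238
Retained (n=13): Σ = 7204
Mean = 7204/13 = 554.1538

554 ms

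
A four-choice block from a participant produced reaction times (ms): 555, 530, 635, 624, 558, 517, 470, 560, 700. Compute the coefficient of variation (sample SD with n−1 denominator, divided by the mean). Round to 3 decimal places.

0.122

n = 9, Σ = 5149, M = 572.1111
Σ(x−M)² = 38878.889; s = √(38878.889/8) = 69.7127
CV = 69.7127 / 572.1111 = 0.12185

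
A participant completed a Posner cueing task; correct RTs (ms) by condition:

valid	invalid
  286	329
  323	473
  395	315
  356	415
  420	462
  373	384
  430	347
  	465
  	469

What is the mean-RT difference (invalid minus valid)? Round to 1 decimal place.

M(valid) = 2583/7 = 369.000
M(invalid) = 3659/9 = 406.556
Difference = 406.556 − 369.000 = 37.556 ms

37.6 ms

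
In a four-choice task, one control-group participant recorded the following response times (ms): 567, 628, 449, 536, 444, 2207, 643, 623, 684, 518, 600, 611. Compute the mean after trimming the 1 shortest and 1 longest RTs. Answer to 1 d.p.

585.9 ms

Sorted: 444, 449, 518, 536, 567, 600, 611, 623, 628, 643, 684, 2207
Drop lowest 1 (444) and highest 1 (2207)
Remaining (n=10): Σ = 5859, mean = 5859/10 = 585.900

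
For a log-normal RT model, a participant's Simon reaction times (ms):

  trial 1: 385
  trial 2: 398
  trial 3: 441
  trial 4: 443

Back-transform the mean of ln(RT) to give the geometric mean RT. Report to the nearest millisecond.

416 ms

ln(RT): 5.9532, 5.9865, 6.0890, 6.0936
Mean ln(RT) = 24.1223/4 = 6.03058
Geometric mean = exp(6.03058) = 415.96 ms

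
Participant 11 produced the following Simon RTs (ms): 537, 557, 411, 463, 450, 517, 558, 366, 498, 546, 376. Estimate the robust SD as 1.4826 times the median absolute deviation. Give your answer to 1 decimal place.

Sorted: 366, 376, 411, 450, 463, 498, 517, 537, 546, 557, 558 → median = 498
|x − 498| sorted: 0, 19, 35, 39, 48, 48, 59, 60, 87, 122, 132 → MAD = 48
Robust SD ≈ 1.4826 × 48 = 71.165

71.2 ms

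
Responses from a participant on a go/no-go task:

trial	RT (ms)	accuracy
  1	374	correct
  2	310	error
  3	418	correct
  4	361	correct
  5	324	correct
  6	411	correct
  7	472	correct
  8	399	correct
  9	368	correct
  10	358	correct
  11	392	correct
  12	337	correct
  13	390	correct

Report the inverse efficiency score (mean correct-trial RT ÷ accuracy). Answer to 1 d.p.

Correct trials (n=12): 374, 418, 361, 324, 411, 472, 399, 368, 358, 392, 337, 390
Mean correct RT = 4604/12 = 383.6667 ms
Proportion correct = 12/13
IES = 383.6667 / (12/13) = 415.639 ms

415.6 ms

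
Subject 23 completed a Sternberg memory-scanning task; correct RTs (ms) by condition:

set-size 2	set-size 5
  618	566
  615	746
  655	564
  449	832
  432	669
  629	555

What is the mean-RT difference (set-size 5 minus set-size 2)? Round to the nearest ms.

M(set-size 2) = 3398/6 = 566.333
M(set-size 5) = 3932/6 = 655.333
Difference = 655.333 − 566.333 = 89.000 ms

89 ms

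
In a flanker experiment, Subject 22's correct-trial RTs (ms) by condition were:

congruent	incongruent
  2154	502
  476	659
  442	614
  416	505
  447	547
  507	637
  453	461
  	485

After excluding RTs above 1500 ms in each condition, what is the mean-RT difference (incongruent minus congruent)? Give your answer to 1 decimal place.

94.4 ms

congruent: exclude 2154
M(congruent) = 2741/6 = 456.833
M(incongruent) = 4410/8 = 551.250
Difference = 551.250 − 456.833 = 94.417 ms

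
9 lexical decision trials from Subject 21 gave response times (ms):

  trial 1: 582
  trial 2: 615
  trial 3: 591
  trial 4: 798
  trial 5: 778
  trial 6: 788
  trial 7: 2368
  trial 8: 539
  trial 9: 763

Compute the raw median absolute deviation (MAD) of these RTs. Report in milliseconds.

Sorted: 539, 582, 591, 615, 763, 778, 788, 798, 2368 → median = 763
|x − 763|: 181, 148, 172, 35, 15, 25, 1605, 224, 0
Sorted deviations: 0, 15, 25, 35, 148, 172, 181, 224, 1605 → MAD = 148

148 ms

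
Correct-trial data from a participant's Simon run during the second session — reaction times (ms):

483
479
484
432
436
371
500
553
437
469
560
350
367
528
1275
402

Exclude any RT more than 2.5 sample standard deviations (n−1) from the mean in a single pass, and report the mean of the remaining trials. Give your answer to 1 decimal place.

n = 16, ΣRT = 8126, M = 507.875
Σ(x−M)² = 687895.75; s = √(687895.75/15) = 214.149
Cutoffs: 507.875 ± 2.5·214.149 → [-27.5, 1043.2]
Outside: 1275 → excluded.
Retained (n=15): Σ = 6851, mean = 6851/15 = 456.733

456.7 ms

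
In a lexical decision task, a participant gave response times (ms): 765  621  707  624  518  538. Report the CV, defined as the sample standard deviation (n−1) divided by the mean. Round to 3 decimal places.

n = 6, Σ = 3773, M = 628.8333
Σ(x−M)² = 45270.833; s = √(45270.833/5) = 95.1534
CV = 95.1534 / 628.8333 = 0.15132

0.151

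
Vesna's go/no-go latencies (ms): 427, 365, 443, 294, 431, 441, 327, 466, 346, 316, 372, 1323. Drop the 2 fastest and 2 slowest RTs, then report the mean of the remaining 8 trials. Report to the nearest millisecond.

394 ms

Sorted: 294, 316, 327, 346, 365, 372, 427, 431, 441, 443, 466, 1323
Drop lowest 2 (294, 316) and highest 2 (466, 1323)
Remaining (n=8): Σ = 3152, mean = 3152/8 = 394.000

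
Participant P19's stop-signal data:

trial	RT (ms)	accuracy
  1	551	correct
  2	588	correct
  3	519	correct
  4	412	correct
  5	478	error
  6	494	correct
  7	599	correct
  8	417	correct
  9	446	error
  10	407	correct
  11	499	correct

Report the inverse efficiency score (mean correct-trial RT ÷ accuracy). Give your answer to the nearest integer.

Correct trials (n=9): 551, 588, 519, 412, 494, 599, 417, 407, 499
Mean correct RT = 4486/9 = 498.4444 ms
Proportion correct = 9/11
IES = 498.4444 / (9/11) = 609.210 ms

609 ms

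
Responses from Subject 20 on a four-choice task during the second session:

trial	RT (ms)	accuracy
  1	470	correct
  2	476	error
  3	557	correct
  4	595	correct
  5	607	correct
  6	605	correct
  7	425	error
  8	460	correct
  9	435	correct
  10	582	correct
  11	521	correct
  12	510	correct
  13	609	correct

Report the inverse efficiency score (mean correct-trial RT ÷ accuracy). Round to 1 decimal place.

639.4 ms

Correct trials (n=11): 470, 557, 595, 607, 605, 460, 435, 582, 521, 510, 609
Mean correct RT = 5951/11 = 541.0000 ms
Proportion correct = 11/13
IES = 541.0000 / (11/13) = 639.364 ms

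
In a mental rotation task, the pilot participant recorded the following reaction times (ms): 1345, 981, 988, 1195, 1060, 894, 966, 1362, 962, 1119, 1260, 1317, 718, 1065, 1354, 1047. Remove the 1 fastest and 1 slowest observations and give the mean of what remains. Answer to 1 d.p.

Sorted: 718, 894, 962, 966, 981, 988, 1047, 1060, 1065, 1119, 1195, 1260, 1317, 1345, 1354, 1362
Drop lowest 1 (718) and highest 1 (1362)
Remaining (n=14): Σ = 15553, mean = 15553/14 = 1110.929

1110.9 ms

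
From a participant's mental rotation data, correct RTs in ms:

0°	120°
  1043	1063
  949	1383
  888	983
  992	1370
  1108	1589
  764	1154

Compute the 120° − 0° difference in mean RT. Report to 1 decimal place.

299.7 ms

M(0°) = 5744/6 = 957.333
M(120°) = 7542/6 = 1257.000
Difference = 1257.000 − 957.333 = 299.667 ms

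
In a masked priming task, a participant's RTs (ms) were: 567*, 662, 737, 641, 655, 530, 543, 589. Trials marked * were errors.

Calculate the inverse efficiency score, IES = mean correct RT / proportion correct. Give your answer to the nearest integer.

Correct trials (n=7): 662, 737, 641, 655, 530, 543, 589
Mean correct RT = 4357/7 = 622.4286 ms
Proportion correct = 7/8
IES = 622.4286 / (7/8) = 711.347 ms

711 ms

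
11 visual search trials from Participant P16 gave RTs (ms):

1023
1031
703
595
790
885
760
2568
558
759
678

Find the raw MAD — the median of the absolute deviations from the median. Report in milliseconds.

125 ms

Sorted: 558, 595, 678, 703, 759, 760, 790, 885, 1023, 1031, 2568 → median = 760
|x − 760|: 263, 271, 57, 165, 30, 125, 0, 1808, 202, 1, 82
Sorted deviations: 0, 1, 30, 57, 82, 125, 165, 202, 263, 271, 1808 → MAD = 125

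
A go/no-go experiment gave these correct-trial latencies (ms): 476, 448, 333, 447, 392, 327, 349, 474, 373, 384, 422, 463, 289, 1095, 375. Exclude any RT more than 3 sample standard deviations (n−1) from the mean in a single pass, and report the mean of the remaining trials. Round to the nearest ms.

n = 15, ΣRT = 6647, M = 443.133
Σ(x−M)² = 501749.73; s = √(501749.73/14) = 189.313
Cutoffs: 443.133 ± 3·189.313 → [-124.8, 1011.1]
Outside: 1095 → excluded.
Retained (n=14): Σ = 5552, mean = 5552/14 = 396.571

397 ms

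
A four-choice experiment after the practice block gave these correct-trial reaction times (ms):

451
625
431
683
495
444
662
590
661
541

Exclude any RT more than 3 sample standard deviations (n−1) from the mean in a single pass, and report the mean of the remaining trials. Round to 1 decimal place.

n = 10, ΣRT = 5583, M = 558.300
Σ(x−M)² = 87394.10; s = √(87394.10/9) = 98.542
Cutoffs: 558.300 ± 3·98.542 → [262.7, 853.9]
No RTs fall outside the cutoffs; all 10 retained. Mean = 5583/10 = 558.300

558.3 ms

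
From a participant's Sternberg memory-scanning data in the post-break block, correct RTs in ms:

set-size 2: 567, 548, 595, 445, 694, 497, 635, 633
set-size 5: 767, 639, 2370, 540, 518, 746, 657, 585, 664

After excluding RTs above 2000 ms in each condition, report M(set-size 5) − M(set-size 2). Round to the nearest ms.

63 ms

set-size 5: exclude 2370
M(set-size 2) = 4614/8 = 576.750
M(set-size 5) = 5116/8 = 639.500
Difference = 639.500 − 576.750 = 62.750 ms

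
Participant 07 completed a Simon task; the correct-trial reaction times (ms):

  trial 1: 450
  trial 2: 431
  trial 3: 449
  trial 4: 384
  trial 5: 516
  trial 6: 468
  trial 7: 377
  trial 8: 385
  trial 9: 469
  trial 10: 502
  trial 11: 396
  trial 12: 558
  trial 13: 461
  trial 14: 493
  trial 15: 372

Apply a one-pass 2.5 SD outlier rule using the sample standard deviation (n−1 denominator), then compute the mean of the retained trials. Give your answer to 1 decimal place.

447.4 ms

n = 15, ΣRT = 6711, M = 447.400
Σ(x−M)² = 44549.60; s = √(44549.60/14) = 56.410
Cutoffs: 447.400 ± 2.5·56.410 → [306.4, 588.4]
No RTs fall outside the cutoffs; all 15 retained. Mean = 6711/15 = 447.400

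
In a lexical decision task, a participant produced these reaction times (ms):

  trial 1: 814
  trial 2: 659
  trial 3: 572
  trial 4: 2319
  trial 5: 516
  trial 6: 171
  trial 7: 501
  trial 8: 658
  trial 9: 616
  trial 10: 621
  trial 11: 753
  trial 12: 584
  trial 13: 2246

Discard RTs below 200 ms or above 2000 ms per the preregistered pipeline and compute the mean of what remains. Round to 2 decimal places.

629.40 ms

Excluded: 171, 2246, 2319
Retained (n=10): Σ = 6294
Mean = 6294/10 = 629.4000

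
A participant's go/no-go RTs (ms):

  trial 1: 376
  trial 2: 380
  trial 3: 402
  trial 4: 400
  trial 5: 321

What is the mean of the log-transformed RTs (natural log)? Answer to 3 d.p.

ln(RT): 5.9296, 5.9402, 5.9965, 5.9915, 5.7714
Σ ln(RT) = 29.6291
Mean = 29.6291/5 = 5.92582

5.926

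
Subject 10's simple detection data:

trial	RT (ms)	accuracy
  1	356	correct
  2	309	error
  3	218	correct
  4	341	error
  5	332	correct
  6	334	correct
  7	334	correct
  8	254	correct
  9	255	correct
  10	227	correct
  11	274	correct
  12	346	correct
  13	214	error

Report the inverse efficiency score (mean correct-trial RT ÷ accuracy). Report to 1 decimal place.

380.9 ms

Correct trials (n=10): 356, 218, 332, 334, 334, 254, 255, 227, 274, 346
Mean correct RT = 2930/10 = 293.0000 ms
Proportion correct = 10/13
IES = 293.0000 / (10/13) = 380.900 ms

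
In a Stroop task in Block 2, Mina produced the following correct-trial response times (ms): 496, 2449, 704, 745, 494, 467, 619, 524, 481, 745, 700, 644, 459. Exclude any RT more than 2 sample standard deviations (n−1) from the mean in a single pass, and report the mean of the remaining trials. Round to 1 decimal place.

n = 13, ΣRT = 9527, M = 732.846
Σ(x−M)² = 3334097.69; s = √(3334097.69/12) = 527.107
Cutoffs: 732.846 ± 2·527.107 → [-321.4, 1787.1]
Outside: 2449 → excluded.
Retained (n=12): Σ = 7078, mean = 7078/12 = 589.833

589.8 ms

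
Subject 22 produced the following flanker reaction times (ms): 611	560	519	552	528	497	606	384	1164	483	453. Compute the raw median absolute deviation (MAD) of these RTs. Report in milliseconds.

Sorted: 384, 453, 483, 497, 519, 528, 552, 560, 606, 611, 1164 → median = 528
|x − 528|: 83, 32, 9, 24, 0, 31, 78, 144, 636, 45, 75
Sorted deviations: 0, 9, 24, 31, 32, 45, 75, 78, 83, 144, 636 → MAD = 45

45 ms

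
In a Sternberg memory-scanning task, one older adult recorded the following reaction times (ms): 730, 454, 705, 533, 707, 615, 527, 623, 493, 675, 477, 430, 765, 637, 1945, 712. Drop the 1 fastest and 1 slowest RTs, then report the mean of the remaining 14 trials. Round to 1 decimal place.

Sorted: 430, 454, 477, 493, 527, 533, 615, 623, 637, 675, 705, 707, 712, 730, 765, 1945
Drop lowest 1 (430) and highest 1 (1945)
Remaining (n=14): Σ = 8653, mean = 8653/14 = 618.071

618.1 ms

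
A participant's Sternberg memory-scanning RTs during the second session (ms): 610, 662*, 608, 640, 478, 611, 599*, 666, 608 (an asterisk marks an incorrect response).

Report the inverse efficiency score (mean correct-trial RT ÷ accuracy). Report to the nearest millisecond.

775 ms

Correct trials (n=7): 610, 608, 640, 478, 611, 666, 608
Mean correct RT = 4221/7 = 603.0000 ms
Proportion correct = 7/9
IES = 603.0000 / (7/9) = 775.286 ms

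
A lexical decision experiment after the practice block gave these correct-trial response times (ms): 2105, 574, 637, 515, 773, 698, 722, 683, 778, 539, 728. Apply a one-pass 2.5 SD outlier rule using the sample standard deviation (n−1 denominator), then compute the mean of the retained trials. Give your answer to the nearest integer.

n = 11, ΣRT = 8752, M = 795.636
Σ(x−M)² = 1966380.55; s = √(1966380.55/10) = 443.439
Cutoffs: 795.636 ± 2.5·443.439 → [-313.0, 1904.2]
Outside: 2105 → excluded.
Retained (n=10): Σ = 6647, mean = 6647/10 = 664.700

665 ms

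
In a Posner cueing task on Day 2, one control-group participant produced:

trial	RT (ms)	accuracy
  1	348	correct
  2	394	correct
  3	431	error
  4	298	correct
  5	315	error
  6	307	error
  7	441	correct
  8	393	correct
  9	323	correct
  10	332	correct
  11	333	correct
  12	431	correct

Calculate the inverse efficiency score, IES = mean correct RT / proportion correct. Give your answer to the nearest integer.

488 ms

Correct trials (n=9): 348, 394, 298, 441, 393, 323, 332, 333, 431
Mean correct RT = 3293/9 = 365.8889 ms
Proportion correct = 9/12
IES = 365.8889 / (9/12) = 487.852 ms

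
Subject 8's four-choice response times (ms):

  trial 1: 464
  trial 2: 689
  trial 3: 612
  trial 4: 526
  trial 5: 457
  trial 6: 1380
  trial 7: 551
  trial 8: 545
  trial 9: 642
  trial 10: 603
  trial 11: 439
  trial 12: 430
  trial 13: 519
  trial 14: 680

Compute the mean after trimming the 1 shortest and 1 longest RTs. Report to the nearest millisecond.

Sorted: 430, 439, 457, 464, 519, 526, 545, 551, 603, 612, 642, 680, 689, 1380
Drop lowest 1 (430) and highest 1 (1380)
Remaining (n=12): Σ = 6727, mean = 6727/12 = 560.583

561 ms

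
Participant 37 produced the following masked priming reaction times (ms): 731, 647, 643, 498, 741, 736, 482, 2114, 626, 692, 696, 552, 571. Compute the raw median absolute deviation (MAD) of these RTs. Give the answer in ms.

Sorted: 482, 498, 552, 571, 626, 643, 647, 692, 696, 731, 736, 741, 2114 → median = 647
|x − 647|: 84, 0, 4, 149, 94, 89, 165, 1467, 21, 45, 49, 95, 76
Sorted deviations: 0, 4, 21, 45, 49, 76, 84, 89, 94, 95, 149, 165, 1467 → MAD = 84

84 ms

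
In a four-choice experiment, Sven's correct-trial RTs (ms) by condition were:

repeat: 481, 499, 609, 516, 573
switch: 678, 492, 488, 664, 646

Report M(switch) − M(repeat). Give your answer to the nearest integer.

M(repeat) = 2678/5 = 535.600
M(switch) = 2968/5 = 593.600
Difference = 593.600 − 535.600 = 58.000 ms

58 ms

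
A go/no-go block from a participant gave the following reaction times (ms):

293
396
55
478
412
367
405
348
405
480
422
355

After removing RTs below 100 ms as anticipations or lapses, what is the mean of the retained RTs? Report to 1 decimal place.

396.5 ms

Excluded: 55
Retained (n=11): Σ = 4361
Mean = 4361/11 = 396.4545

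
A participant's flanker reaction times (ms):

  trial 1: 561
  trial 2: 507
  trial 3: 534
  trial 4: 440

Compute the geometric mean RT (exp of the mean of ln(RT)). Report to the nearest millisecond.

ln(RT): 6.3297, 6.2285, 6.2804, 6.0868
Mean ln(RT) = 24.9254/4 = 6.23135
Geometric mean = exp(6.23135) = 508.44 ms

508 ms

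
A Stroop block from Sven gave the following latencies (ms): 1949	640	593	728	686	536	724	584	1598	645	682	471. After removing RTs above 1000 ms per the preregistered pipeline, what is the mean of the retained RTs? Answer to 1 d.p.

Excluded: 1598, 1949
Retained (n=10): Σ = 6289
Mean = 6289/10 = 628.9000

628.9 ms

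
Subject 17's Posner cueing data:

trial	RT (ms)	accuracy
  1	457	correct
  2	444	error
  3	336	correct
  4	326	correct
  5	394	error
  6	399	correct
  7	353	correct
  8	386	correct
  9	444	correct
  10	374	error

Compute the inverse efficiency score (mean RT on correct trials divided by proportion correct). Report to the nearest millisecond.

Correct trials (n=7): 457, 336, 326, 399, 353, 386, 444
Mean correct RT = 2701/7 = 385.8571 ms
Proportion correct = 7/10
IES = 385.8571 / (7/10) = 551.224 ms

551 ms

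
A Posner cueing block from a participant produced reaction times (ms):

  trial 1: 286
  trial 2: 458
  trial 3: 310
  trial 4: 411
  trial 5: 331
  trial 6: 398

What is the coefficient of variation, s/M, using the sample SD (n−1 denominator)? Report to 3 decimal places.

n = 6, Σ = 2194, M = 365.6667
Σ(x−M)² = 22273.333; s = √(22273.333/5) = 66.7433
CV = 66.7433 / 365.6667 = 0.18252

0.183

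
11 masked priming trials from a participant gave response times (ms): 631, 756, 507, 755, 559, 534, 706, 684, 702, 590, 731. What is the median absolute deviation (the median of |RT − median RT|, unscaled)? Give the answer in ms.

Sorted: 507, 534, 559, 590, 631, 684, 702, 706, 731, 755, 756 → median = 684
|x − 684|: 53, 72, 177, 71, 125, 150, 22, 0, 18, 94, 47
Sorted deviations: 0, 18, 22, 47, 53, 71, 72, 94, 125, 150, 177 → MAD = 71

71 ms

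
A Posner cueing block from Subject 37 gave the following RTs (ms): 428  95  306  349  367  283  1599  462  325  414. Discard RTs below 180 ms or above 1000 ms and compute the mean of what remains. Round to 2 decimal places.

Excluded: 95, 1599
Retained (n=8): Σ = 2934
Mean = 2934/8 = 366.7500

366.75 ms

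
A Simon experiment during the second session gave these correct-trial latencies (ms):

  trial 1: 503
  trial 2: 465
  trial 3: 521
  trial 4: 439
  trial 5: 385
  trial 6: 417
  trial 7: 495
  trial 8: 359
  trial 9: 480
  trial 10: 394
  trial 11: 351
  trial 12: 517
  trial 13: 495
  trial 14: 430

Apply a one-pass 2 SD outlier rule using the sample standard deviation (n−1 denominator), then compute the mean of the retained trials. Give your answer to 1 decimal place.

n = 14, ΣRT = 6251, M = 446.500
Σ(x−M)² = 44395.50; s = √(44395.50/13) = 58.438
Cutoffs: 446.500 ± 2·58.438 → [329.6, 563.4]
No RTs fall outside the cutoffs; all 14 retained. Mean = 6251/14 = 446.500

446.5 ms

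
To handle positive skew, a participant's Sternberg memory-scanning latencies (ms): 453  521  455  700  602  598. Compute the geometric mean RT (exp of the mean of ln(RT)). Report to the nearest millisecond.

548 ms

ln(RT): 6.1159, 6.2558, 6.1203, 6.5511, 6.4003, 6.3936
Mean ln(RT) = 37.8369/6 = 6.30614
Geometric mean = exp(6.30614) = 547.93 ms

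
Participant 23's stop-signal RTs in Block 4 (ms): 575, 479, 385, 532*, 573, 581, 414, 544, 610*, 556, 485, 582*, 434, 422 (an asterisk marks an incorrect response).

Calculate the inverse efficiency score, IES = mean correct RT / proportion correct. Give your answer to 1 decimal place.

630.3 ms

Correct trials (n=11): 575, 479, 385, 573, 581, 414, 544, 556, 485, 434, 422
Mean correct RT = 5448/11 = 495.2727 ms
Proportion correct = 11/14
IES = 495.2727 / (11/14) = 630.347 ms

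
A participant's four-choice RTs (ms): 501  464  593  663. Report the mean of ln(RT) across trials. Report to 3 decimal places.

ln(RT): 6.2166, 6.1399, 6.3852, 6.4968
Σ ln(RT) = 25.2385
Mean = 25.2385/4 = 6.30962

6.310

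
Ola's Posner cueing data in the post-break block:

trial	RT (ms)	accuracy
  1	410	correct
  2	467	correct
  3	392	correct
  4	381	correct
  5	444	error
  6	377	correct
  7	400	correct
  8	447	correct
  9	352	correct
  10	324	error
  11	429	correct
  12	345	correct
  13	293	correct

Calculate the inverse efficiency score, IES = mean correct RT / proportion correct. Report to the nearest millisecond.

Correct trials (n=11): 410, 467, 392, 381, 377, 400, 447, 352, 429, 345, 293
Mean correct RT = 4293/11 = 390.2727 ms
Proportion correct = 11/13
IES = 390.2727 / (11/13) = 461.231 ms

461 ms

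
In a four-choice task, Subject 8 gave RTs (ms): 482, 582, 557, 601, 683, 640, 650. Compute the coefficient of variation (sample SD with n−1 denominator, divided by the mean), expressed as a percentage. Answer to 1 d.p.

11.2%

n = 7, Σ = 4195, M = 599.2857
Σ(x−M)² = 27083.429; s = √(27083.429/6) = 67.1856
CV = 67.1856 / 599.2857 = 0.11211 = 11.211%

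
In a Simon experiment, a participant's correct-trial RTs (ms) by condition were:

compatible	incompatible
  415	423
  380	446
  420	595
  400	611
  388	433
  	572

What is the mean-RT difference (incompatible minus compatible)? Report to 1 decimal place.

112.7 ms

M(compatible) = 2003/5 = 400.600
M(incompatible) = 3080/6 = 513.333
Difference = 513.333 − 400.600 = 112.733 ms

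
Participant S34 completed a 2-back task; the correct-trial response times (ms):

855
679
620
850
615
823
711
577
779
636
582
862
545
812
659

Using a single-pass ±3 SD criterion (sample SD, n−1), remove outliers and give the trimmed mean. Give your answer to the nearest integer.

707 ms

n = 15, ΣRT = 10605, M = 707.000
Σ(x−M)² = 178990.00; s = √(178990.00/14) = 113.071
Cutoffs: 707.000 ± 3·113.071 → [367.8, 1046.2]
No RTs fall outside the cutoffs; all 15 retained. Mean = 10605/15 = 707.000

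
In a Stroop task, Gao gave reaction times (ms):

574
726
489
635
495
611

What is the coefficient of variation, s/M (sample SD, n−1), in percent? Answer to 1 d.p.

n = 6, Σ = 3530, M = 588.3333
Σ(x−M)² = 40427.333; s = √(40427.333/5) = 89.9192
CV = 89.9192 / 588.3333 = 0.15284 = 15.284%

15.3%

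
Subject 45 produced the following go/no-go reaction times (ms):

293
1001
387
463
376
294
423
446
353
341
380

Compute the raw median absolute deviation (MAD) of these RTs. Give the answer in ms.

43 ms

Sorted: 293, 294, 341, 353, 376, 380, 387, 423, 446, 463, 1001 → median = 380
|x − 380|: 87, 621, 7, 83, 4, 86, 43, 66, 27, 39, 0
Sorted deviations: 0, 4, 7, 27, 39, 43, 66, 83, 86, 87, 621 → MAD = 43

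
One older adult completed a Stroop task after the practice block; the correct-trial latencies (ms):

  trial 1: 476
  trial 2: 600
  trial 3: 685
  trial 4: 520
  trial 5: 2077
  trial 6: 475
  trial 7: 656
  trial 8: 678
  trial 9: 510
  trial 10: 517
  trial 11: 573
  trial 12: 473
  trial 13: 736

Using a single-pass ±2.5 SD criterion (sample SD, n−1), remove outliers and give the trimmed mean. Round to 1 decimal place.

574.9 ms

n = 13, ΣRT = 8976, M = 690.462
Σ(x−M)² = 2179335.23; s = √(2179335.23/12) = 426.159
Cutoffs: 690.462 ± 2.5·426.159 → [-374.9, 1755.9]
Outside: 2077 → excluded.
Retained (n=12): Σ = 6899, mean = 6899/12 = 574.917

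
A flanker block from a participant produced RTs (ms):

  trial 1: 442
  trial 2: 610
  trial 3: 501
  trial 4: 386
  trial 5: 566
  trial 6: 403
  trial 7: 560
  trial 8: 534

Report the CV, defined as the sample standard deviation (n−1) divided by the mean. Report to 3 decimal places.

0.164

n = 8, Σ = 4002, M = 500.2500
Σ(x−M)² = 46981.500; s = √(46981.500/7) = 81.9246
CV = 81.9246 / 500.2500 = 0.16377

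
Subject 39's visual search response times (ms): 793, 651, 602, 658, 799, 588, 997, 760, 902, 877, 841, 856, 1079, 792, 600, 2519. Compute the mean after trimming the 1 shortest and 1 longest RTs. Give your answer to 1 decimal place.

Sorted: 588, 600, 602, 651, 658, 760, 792, 793, 799, 841, 856, 877, 902, 997, 1079, 2519
Drop lowest 1 (588) and highest 1 (2519)
Remaining (n=14): Σ = 11207, mean = 11207/14 = 800.500

800.5 ms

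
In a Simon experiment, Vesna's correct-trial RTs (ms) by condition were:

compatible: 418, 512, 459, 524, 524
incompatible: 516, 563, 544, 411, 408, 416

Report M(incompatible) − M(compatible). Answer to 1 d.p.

M(compatible) = 2437/5 = 487.400
M(incompatible) = 2858/6 = 476.333
Difference = 476.333 − 487.400 = -11.067 ms

-11.1 ms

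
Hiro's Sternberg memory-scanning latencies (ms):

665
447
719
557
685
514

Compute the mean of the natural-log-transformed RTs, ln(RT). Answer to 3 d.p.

6.379

ln(RT): 6.4998, 6.1026, 6.5779, 6.3226, 6.5294, 6.2422
Σ ln(RT) = 38.2744
Mean = 38.2744/6 = 6.37907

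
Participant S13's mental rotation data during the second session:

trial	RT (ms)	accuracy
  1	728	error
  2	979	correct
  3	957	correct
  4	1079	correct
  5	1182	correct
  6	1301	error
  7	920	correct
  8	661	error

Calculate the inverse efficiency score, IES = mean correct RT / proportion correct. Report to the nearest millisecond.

1637 ms

Correct trials (n=5): 979, 957, 1079, 1182, 920
Mean correct RT = 5117/5 = 1023.4000 ms
Proportion correct = 5/8
IES = 1023.4000 / (5/8) = 1637.440 ms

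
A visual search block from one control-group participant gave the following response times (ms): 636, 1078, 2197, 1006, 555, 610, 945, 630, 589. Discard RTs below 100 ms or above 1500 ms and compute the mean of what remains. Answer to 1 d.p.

Excluded: 2197
Retained (n=8): Σ = 6049
Mean = 6049/8 = 756.1250

756.1 ms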